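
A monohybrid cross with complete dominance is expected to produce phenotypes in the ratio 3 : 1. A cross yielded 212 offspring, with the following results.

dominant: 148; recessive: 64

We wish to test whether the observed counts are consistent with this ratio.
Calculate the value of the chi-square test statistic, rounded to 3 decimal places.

Ratio total = 4. Expected counts: 212×3/4 = 159, 212×1/4 = 53.
dominant: (148 − 159)²/159 = 121/159 = 0.7610
recessive: (64 − 53)²/53 = 121/53 = 2.2830
Sum = 3.044

3.044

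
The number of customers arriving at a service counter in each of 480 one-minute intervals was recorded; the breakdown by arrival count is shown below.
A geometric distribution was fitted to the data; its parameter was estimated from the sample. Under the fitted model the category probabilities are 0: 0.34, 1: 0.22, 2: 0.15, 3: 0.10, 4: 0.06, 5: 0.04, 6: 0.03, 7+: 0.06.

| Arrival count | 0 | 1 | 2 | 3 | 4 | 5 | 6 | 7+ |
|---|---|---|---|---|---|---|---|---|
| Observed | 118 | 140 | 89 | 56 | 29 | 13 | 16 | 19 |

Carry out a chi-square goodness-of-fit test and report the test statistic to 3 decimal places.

34.588

Expected counts E_i = n·p_i: 480×0.34 = 163.2, 480×0.22 = 105.6, 480×0.15 = 72, 480×0.10 = 48, 480×0.06 = 28.8, 480×0.04 = 19.2, 480×0.03 = 14.4, 480×0.06 = 28.8.
χ² = (118−163.2)²/163.2 + (140−105.6)²/105.6 + (89−72)²/72 + (56−48)²/48 + (29−28.8)²/28.8 + (13−19.2)²/19.2 + (16−14.4)²/14.4 + (19−28.8)²/28.8
   = 12.5186 + 11.2061 + 4.0139 + 1.3333 + 0.0014 + 2.0021 + 0.1778 + 3.3347
Sum = 34.588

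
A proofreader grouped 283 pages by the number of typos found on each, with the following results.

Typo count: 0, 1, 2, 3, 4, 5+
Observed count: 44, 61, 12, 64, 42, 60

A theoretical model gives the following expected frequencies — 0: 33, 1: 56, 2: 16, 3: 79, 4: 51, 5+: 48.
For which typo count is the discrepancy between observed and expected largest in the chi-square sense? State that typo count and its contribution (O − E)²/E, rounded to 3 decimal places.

cat         O        E   (O−E)²/E
0          44       33     3.6667
1          61       56     0.4464
2          12       16     1.0000
3          64       79     2.8481
4          42       51     1.5882
5+         60       48     3.0000
The largest term is for 0: 3.667.

0, 3.667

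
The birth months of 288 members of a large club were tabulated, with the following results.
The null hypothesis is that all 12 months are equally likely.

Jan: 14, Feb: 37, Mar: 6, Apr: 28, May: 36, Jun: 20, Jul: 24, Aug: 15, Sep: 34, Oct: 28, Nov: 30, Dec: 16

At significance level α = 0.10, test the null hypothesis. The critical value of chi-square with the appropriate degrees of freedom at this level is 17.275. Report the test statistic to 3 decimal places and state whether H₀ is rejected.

44.417; reject

Expected count for each of the 12 categories: 288/12 = 24.
Jan: (14 − 24)²/24 = 100/24 = 4.1667
Feb: (37 − 24)²/24 = 169/24 = 7.0417
Mar: (6 − 24)²/24 = 324/24 = 13.5000
Apr: (28 − 24)²/24 = 16/24 = 0.6667
May: (36 − 24)²/24 = 144/24 = 6.0000
Jun: (20 − 24)²/24 = 16/24 = 0.6667
Jul: (24 − 24)²/24 = 0/24 = 0.0000
Aug: (15 − 24)²/24 = 81/24 = 3.3750
Sep: (34 − 24)²/24 = 100/24 = 4.1667
Oct: (28 − 24)²/24 = 16/24 = 0.6667
Nov: (30 − 24)²/24 = 36/24 = 1.5000
Dec: (16 − 24)²/24 = 64/24 = 2.6667
Sum = 44.417
df = 11. Since 44.417 > 17.275, we reject H₀.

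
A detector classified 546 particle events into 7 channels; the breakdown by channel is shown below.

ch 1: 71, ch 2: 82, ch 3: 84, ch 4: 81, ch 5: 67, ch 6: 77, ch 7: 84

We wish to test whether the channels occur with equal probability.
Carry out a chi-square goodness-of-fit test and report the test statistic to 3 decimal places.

3.436

Under H₀ each category has probability 1/7, so each expected count is 546/7 = 78.
cat         O        E   (O−E)²/E
ch 1       71       78     0.6282
ch 2       82       78     0.2051
ch 3       84       78     0.4615
ch 4       81       78     0.1154
ch 5       67       78     1.5513
ch 6       77       78     0.0128
ch 7       84       78     0.4615
Sum = 3.436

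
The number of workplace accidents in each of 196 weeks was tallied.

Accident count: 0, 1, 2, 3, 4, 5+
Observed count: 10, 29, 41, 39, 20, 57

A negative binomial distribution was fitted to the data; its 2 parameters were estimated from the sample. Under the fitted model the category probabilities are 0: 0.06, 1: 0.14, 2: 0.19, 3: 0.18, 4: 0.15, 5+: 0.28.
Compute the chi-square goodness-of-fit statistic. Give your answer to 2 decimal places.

Expected counts E_i = n·p_i: 196×0.06 = 11.76, 196×0.14 = 27.44, 196×0.19 = 37.24, 196×0.18 = 35.28, 196×0.15 = 29.4, 196×0.28 = 54.88.
0: (10 − 11.76)²/11.76 = 3.0976/11.76 = 0.263
1: (29 − 27.44)²/27.44 = 2.4336/27.44 = 0.089
2: (41 − 37.24)²/37.24 = 14.1376/37.24 = 0.380
3: (39 − 35.28)²/35.28 = 13.8384/35.28 = 0.392
4: (20 − 29.4)²/29.4 = 88.36/29.4 = 3.005
5+: (57 − 54.88)²/54.88 = 4.4944/54.88 = 0.082
Sum = 4.21

4.21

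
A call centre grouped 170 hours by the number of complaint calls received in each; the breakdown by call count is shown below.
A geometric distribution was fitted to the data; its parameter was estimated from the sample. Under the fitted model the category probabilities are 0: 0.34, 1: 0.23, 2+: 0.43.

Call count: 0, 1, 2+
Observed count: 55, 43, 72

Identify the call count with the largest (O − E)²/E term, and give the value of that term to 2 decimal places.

1, 0.39

Expected counts E_i = n·p_i: 170×0.34 = 57.8, 170×0.23 = 39.1, 170×0.43 = 73.1.
χ² = (55−57.8)²/57.8 + (43−39.1)²/39.1 + (72−73.1)²/73.1
   = 0.136 + 0.389 + 0.017
The largest term is for 1: 0.39.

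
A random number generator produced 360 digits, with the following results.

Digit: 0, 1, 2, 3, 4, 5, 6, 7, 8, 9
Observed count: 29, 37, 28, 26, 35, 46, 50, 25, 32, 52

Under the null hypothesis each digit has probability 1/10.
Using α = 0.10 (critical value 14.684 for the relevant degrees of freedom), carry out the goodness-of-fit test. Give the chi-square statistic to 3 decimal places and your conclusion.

25.111; reject

Under H₀ each category has probability 1/10, so each expected count is 360/10 = 36.
0: (29 − 36)²/36 = 49/36 = 1.3611
1: (37 − 36)²/36 = 1/36 = 0.0278
2: (28 − 36)²/36 = 64/36 = 1.7778
3: (26 − 36)²/36 = 100/36 = 2.7778
4: (35 − 36)²/36 = 1/36 = 0.0278
5: (46 − 36)²/36 = 100/36 = 2.7778
6: (50 − 36)²/36 = 196/36 = 5.4444
7: (25 − 36)²/36 = 121/36 = 3.3611
8: (32 − 36)²/36 = 16/36 = 0.4444
9: (52 − 36)²/36 = 256/36 = 7.1111
Sum = 25.111
df = 9. Since 25.111 > 14.684, we reject H₀.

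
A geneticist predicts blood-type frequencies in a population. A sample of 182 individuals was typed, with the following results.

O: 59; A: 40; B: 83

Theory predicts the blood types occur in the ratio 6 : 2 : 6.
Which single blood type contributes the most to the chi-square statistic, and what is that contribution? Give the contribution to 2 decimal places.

A, 7.54

Ratio total = 14. Expected counts: 182×6/14 = 78, 182×2/14 = 26, 182×6/14 = 78.
cat         O        E   (O−E)²/E
O          59       78      4.628
A          40       26      7.538
B          83       78      0.321
The largest term is for A: 7.54.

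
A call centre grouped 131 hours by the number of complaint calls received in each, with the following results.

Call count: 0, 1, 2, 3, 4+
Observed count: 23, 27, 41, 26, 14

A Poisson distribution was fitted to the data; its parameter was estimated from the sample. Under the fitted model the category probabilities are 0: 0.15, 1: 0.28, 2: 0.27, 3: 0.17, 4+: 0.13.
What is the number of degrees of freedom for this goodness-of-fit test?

3

There are k = 5 categories and 1 parameter estimated from the data, so df = 5 − 1 − 1 = 3.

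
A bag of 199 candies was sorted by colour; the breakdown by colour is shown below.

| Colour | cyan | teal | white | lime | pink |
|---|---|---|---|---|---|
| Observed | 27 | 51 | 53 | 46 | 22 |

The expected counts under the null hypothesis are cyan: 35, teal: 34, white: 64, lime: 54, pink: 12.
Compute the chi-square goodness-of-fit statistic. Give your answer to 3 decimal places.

21.738

χ² = (27−35)²/35 + (51−34)²/34 + (53−64)²/64 + (46−54)²/54 + (22−12)²/12
   = 1.8286 + 8.5000 + 1.8906 + 1.1852 + 8.3333
Sum = 21.738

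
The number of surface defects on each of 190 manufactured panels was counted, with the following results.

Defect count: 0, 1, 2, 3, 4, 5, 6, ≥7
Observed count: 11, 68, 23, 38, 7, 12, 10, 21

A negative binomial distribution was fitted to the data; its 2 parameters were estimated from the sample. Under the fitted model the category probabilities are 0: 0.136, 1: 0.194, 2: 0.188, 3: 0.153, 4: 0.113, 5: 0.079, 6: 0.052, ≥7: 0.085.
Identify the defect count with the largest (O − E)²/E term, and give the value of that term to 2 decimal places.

Expected counts E_i = n·p_i: 190×0.136 = 25.84, 190×0.194 = 36.86, 190×0.188 = 35.72, 190×0.153 = 29.07, 190×0.113 = 21.47, 190×0.079 = 15.01, 190×0.052 = 9.88, 190×0.085 = 16.15.
cat         O        E   (O−E)²/E
0          11    25.84      8.523
1          68    36.86     26.308
2          23    35.72      4.530
3          38    29.07      2.743
4           7    21.47      9.752
5          12    15.01      0.604
6          10     9.88      0.001
≥7         21    16.15      1.457
The largest term is for 1: 26.31.

1, 26.31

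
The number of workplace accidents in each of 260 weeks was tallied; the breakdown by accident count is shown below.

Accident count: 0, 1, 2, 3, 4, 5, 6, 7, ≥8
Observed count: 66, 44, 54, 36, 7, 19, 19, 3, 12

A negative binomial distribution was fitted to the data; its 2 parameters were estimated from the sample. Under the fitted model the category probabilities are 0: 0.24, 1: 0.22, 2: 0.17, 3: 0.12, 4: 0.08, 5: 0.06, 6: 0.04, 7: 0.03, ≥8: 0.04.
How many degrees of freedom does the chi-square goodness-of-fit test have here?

There are k = 9 categories and 2 parameters estimated from the data, so df = 9 − 1 − 2 = 6.

6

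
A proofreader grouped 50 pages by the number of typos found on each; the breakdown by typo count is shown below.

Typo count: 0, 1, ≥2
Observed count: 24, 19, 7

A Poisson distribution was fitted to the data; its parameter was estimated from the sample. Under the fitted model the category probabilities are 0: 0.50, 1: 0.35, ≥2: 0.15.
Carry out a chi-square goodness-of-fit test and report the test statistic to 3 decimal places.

Expected counts E_i = n·p_i: 50×0.50 = 25, 50×0.35 = 17.5, 50×0.15 = 7.5.
cat         O        E   (O−E)²/E
0          24       25     0.0400
1          19     17.5     0.1286
≥2          7      7.5     0.0333
Sum = 0.202

0.202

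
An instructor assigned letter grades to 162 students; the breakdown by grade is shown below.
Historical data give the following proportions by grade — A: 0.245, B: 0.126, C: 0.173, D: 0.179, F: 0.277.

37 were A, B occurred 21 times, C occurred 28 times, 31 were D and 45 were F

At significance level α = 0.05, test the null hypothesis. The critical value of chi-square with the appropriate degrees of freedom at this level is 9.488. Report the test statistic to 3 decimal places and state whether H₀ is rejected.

0.338; do not reject

Expected counts E_i = n·p_i: 162×0.245 = 39.69, 162×0.126 = 20.412, 162×0.173 = 28.026, 162×0.179 = 28.998, 162×0.277 = 44.874.
χ² = (37−39.69)²/39.69 + (21−20.412)²/20.412 + (28−28.026)²/28.026 + (31−28.998)²/28.998 + (45−44.874)²/44.874
   = 0.1823 + 0.0169 + 0.0000 + 0.1382 + 0.0004
Sum = 0.338
df = 4. Since 0.338 < 9.488, we do not reject H₀.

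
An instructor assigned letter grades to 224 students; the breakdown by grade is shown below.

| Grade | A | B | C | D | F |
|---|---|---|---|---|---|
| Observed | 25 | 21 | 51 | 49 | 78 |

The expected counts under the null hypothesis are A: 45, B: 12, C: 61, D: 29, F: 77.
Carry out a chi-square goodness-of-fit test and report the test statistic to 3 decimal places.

31.084

cat         O        E   (O−E)²/E
A          25       45     8.8889
B          21       12     6.7500
C          51       61     1.6393
D          49       29    13.7931
F          78       77     0.0130
Sum = 31.084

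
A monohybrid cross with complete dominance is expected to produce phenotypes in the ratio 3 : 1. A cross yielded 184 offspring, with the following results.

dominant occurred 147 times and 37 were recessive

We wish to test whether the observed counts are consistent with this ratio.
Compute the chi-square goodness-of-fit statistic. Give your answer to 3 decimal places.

2.348

Ratio total = 4. Expected counts: 184×3/4 = 138, 184×1/4 = 46.
dominant: (147 − 138)²/138 = 81/138 = 0.5870
recessive: (37 − 46)²/46 = 81/46 = 1.7609
Sum = 2.348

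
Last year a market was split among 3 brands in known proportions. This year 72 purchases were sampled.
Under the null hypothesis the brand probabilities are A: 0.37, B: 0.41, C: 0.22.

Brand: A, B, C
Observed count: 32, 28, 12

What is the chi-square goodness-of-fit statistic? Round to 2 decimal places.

2.09

Expected counts E_i = n·p_i: 72×0.37 = 26.64, 72×0.41 = 29.52, 72×0.22 = 15.84.
cat         O        E   (O−E)²/E
A          32    26.64      1.078
B          28    29.52      0.078
C          12    15.84      0.931
Sum = 2.09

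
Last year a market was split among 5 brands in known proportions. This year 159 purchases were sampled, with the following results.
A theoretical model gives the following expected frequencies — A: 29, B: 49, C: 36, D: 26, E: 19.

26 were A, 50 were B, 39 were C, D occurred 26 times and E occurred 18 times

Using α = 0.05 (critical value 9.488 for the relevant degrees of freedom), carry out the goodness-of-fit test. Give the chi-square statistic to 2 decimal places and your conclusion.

0.63; do not reject

χ² = (26−29)²/29 + (50−49)²/49 + (39−36)²/36 + (26−26)²/26 + (18−19)²/19
   = 0.310 + 0.020 + 0.250 + 0.000 + 0.053
Sum = 0.63
df = 4. Since 0.63 < 9.488, we do not reject H₀.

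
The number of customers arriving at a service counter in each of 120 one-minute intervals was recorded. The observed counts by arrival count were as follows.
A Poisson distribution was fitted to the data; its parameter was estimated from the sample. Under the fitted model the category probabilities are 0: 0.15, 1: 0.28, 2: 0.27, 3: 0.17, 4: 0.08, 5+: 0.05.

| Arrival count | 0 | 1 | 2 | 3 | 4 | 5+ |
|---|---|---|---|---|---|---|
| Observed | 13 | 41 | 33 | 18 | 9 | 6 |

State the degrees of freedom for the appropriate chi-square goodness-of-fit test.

4

There are k = 6 categories and 1 parameter estimated from the data, so df = 6 − 1 − 1 = 4.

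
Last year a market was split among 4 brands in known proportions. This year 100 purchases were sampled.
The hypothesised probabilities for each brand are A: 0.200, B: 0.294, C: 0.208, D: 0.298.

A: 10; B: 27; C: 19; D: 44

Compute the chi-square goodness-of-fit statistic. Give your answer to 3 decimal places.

Expected counts E_i = n·p_i: 100×0.200 = 20, 100×0.294 = 29.4, 100×0.208 = 20.8, 100×0.298 = 29.8.
χ² = (10−20)²/20 + (27−29.4)²/29.4 + (19−20.8)²/20.8 + (44−29.8)²/29.8
   = 5.0000 + 0.1959 + 0.1558 + 6.7664
Sum = 12.118

12.118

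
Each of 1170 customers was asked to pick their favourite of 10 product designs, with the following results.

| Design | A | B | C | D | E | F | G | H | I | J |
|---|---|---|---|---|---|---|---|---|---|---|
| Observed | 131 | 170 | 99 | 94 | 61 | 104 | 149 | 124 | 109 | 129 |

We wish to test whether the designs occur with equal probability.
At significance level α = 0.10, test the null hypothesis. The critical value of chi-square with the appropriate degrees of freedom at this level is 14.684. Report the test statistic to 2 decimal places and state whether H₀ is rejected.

72.17; reject

Expected count for each of the 10 categories: 1170/10 = 117.
χ² = (131−117)²/117 + (170−117)²/117 + (99−117)²/117 + (94−117)²/117 + (61−117)²/117 + (104−117)²/117 + (149−117)²/117 + (124−117)²/117 + (109−117)²/117 + (129−117)²/117
   = 1.675 + 24.009 + 2.769 + 4.521 + 26.803 + 1.444 + 8.752 + 0.419 + 0.547 + 1.231
Sum = 72.17
df = 9. Since 72.17 > 14.684, we reject H₀.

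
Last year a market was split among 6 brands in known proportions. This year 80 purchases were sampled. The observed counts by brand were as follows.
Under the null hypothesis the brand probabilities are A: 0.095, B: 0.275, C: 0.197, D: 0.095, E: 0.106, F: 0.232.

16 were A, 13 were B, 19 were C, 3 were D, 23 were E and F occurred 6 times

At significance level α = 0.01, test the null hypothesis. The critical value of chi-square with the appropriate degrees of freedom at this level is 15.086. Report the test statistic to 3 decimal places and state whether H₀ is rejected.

Expected counts E_i = n·p_i: 80×0.095 = 7.6, 80×0.275 = 22, 80×0.197 = 15.76, 80×0.095 = 7.6, 80×0.106 = 8.48, 80×0.232 = 18.56.
A: (16 − 7.6)²/7.6 = 70.56/7.6 = 9.2842
B: (13 − 22)²/22 = 81/22 = 3.6818
C: (19 − 15.76)²/15.76 = 10.4976/15.76 = 0.6661
D: (3 − 7.6)²/7.6 = 21.16/7.6 = 2.7842
E: (23 − 8.48)²/8.48 = 210.8304/8.48 = 24.8621
F: (6 − 18.56)²/18.56 = 157.7536/18.56 = 8.4997
Sum = 49.778
df = 5. Since 49.778 > 15.086, we reject H₀.

49.778; reject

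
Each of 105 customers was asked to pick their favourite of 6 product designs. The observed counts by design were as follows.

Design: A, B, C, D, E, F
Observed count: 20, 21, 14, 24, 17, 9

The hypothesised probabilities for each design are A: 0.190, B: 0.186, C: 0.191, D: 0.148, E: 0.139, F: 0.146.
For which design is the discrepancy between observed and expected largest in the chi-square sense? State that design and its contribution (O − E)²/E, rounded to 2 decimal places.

Expected counts E_i = n·p_i: 105×0.190 = 19.95, 105×0.186 = 19.53, 105×0.191 = 20.055, 105×0.148 = 15.54, 105×0.139 = 14.595, 105×0.146 = 15.33.
χ² = (20−19.95)²/19.95 + (21−19.53)²/19.53 + (14−20.055)²/20.055 + (24−15.54)²/15.54 + (17−14.595)²/14.595 + (9−15.33)²/15.33
   = 0.000 + 0.111 + 1.828 + 4.606 + 0.396 + 2.614
The largest term is for D: 4.61.

D, 4.61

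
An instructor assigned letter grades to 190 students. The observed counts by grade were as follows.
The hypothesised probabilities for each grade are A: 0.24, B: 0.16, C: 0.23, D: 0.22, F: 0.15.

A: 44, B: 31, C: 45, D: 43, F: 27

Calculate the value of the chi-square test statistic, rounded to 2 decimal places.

0.22

Expected counts E_i = n·p_i: 190×0.24 = 45.6, 190×0.16 = 30.4, 190×0.23 = 43.7, 190×0.22 = 41.8, 190×0.15 = 28.5.
A: (44 − 45.6)²/45.6 = 2.56/45.6 = 0.056
B: (31 − 30.4)²/30.4 = 0.36/30.4 = 0.012
C: (45 − 43.7)²/43.7 = 1.69/43.7 = 0.039
D: (43 − 41.8)²/41.8 = 1.44/41.8 = 0.034
F: (27 − 28.5)²/28.5 = 2.25/28.5 = 0.079
Sum = 0.22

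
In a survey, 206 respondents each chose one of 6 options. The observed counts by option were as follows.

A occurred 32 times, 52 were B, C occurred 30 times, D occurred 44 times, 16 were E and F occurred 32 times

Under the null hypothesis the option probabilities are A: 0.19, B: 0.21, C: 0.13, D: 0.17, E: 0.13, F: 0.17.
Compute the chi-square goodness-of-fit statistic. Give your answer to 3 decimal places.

10.358

Expected counts E_i = n·p_i: 206×0.19 = 39.14, 206×0.21 = 43.26, 206×0.13 = 26.78, 206×0.17 = 35.02, 206×0.13 = 26.78, 206×0.17 = 35.02.
A: (32 − 39.14)²/39.14 = 50.9796/39.14 = 1.3025
B: (52 − 43.26)²/43.26 = 76.3876/43.26 = 1.7658
C: (30 − 26.78)²/26.78 = 10.3684/26.78 = 0.3872
D: (44 − 35.02)²/35.02 = 80.6404/35.02 = 2.3027
E: (16 − 26.78)²/26.78 = 116.2084/26.78 = 4.3394
F: (32 − 35.02)²/35.02 = 9.1204/35.02 = 0.2604
Sum = 10.358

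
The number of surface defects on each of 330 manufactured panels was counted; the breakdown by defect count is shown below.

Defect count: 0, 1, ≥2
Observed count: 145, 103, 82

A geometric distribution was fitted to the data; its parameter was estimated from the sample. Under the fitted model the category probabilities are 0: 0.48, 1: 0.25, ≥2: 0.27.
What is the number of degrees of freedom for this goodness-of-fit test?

There are k = 3 categories and 1 parameter estimated from the data, so df = 3 − 1 − 1 = 1.

1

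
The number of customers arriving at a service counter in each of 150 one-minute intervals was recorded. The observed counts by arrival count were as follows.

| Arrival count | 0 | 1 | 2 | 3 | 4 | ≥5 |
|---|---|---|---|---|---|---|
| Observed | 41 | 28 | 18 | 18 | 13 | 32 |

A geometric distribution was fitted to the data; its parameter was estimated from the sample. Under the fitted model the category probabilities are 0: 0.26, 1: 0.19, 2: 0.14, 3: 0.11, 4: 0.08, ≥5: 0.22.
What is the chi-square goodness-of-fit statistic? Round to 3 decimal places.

Expected counts E_i = n·p_i: 150×0.26 = 39, 150×0.19 = 28.5, 150×0.14 = 21, 150×0.11 = 16.5, 150×0.08 = 12, 150×0.22 = 33.
0: (41 − 39)²/39 = 4/39 = 0.1026
1: (28 − 28.5)²/28.5 = 0.25/28.5 = 0.0088
2: (18 − 21)²/21 = 9/21 = 0.4286
3: (18 − 16.5)²/16.5 = 2.25/16.5 = 0.1364
4: (13 − 12)²/12 = 1/12 = 0.0833
≥5: (32 − 33)²/33 = 1/33 = 0.0303
Sum = 0.790

0.790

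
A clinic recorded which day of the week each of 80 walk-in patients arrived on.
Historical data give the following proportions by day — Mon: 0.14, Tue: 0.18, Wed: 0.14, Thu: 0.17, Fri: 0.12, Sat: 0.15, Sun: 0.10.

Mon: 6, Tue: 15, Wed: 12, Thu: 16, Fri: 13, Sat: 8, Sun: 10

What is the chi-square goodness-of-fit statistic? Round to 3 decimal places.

Expected counts E_i = n·p_i: 80×0.14 = 11.2, 80×0.18 = 14.4, 80×0.14 = 11.2, 80×0.17 = 13.6, 80×0.12 = 9.6, 80×0.15 = 12, 80×0.10 = 8.
χ² = (6−11.2)²/11.2 + (15−14.4)²/14.4 + (12−11.2)²/11.2 + (16−13.6)²/13.6 + (13−9.6)²/9.6 + (8−12)²/12 + (10−8)²/8
   = 2.4143 + 0.0250 + 0.0571 + 0.4235 + 1.2042 + 1.3333 + 0.5000
Sum = 5.957

5.957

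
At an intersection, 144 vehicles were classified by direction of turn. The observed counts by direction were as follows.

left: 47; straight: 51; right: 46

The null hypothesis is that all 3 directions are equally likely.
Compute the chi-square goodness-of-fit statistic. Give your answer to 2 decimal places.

0.29

Under H₀ each category has probability 1/3, so each expected count is 144/3 = 48.
cat           O        E   (O−E)²/E
left         47       48      0.021
straight     51       48      0.188
right        46       48      0.083
Sum = 0.29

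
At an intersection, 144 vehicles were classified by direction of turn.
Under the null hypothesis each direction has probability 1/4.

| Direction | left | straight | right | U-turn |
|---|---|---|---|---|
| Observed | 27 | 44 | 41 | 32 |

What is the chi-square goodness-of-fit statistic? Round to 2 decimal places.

5.17

Expected count for each of the 4 categories: 144/4 = 36.
left: (27 − 36)²/36 = 81/36 = 2.250
straight: (44 − 36)²/36 = 64/36 = 1.778
right: (41 − 36)²/36 = 25/36 = 0.694
U-turn: (32 − 36)²/36 = 16/36 = 0.444
Sum = 5.17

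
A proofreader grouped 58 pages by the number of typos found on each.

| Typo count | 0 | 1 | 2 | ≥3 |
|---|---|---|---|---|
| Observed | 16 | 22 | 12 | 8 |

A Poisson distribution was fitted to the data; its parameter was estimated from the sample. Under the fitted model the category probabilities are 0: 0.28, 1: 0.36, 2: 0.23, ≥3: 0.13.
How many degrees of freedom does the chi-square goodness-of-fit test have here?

2

There are k = 4 categories and 1 parameter estimated from the data, so df = 4 − 1 − 1 = 2.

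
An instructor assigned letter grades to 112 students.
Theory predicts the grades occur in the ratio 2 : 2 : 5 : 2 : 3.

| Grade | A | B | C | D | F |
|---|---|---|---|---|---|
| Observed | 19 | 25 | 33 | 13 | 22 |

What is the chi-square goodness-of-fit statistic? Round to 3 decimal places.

7.579

Ratio total = 14. Expected counts: 112×2/14 = 16, 112×2/14 = 16, 112×5/14 = 40, 112×2/14 = 16, 112×3/14 = 24.
χ² = (19−16)²/16 + (25−16)²/16 + (33−40)²/40 + (13−16)²/16 + (22−24)²/24
   = 0.5625 + 5.0625 + 1.2250 + 0.5625 + 0.1667
Sum = 7.579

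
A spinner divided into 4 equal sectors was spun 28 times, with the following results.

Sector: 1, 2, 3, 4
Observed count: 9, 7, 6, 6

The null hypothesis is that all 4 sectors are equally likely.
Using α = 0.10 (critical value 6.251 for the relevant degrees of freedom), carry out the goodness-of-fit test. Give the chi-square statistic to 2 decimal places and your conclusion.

Under H₀ each category has probability 1/4, so each expected count is 28/4 = 7.
cat         O        E   (O−E)²/E
1           9        7      0.571
2           7        7      0.000
3           6        7      0.143
4           6        7      0.143
Sum = 0.86
df = 3. Since 0.86 < 6.251, we do not reject H₀.

0.86; do not reject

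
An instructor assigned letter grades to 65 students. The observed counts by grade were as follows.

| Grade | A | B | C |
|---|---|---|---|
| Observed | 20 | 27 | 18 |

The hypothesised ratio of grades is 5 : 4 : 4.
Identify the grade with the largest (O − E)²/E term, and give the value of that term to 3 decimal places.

B, 2.450

Ratio total = 13. Expected counts: 65×5/13 = 25, 65×4/13 = 20, 65×4/13 = 20.
χ² = (20−25)²/25 + (27−20)²/20 + (18−20)²/20
   = 1.0000 + 2.4500 + 0.2000
The largest term is for B: 2.450.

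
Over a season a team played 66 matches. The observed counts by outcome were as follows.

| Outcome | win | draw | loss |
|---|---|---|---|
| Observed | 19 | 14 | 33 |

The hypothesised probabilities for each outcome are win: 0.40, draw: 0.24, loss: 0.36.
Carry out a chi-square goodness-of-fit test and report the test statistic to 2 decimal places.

5.88

Expected counts E_i = n·p_i: 66×0.40 = 26.4, 66×0.24 = 15.84, 66×0.36 = 23.76.
χ² = (19−26.4)²/26.4 + (14−15.84)²/15.84 + (33−23.76)²/23.76
   = 2.074 + 0.214 + 3.593
Sum = 5.88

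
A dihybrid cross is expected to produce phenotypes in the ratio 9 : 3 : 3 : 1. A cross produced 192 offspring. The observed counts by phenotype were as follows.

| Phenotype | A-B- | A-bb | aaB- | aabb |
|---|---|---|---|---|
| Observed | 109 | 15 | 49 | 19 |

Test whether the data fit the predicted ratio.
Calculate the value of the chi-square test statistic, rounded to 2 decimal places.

21.04

Ratio total = 16. Expected counts: 192×9/16 = 108, 192×3/16 = 36, 192×3/16 = 36, 192×1/16 = 12.
χ² = (109−108)²/108 + (15−36)²/36 + (49−36)²/36 + (19−12)²/12
   = 0.009 + 12.250 + 4.694 + 4.083
Sum = 21.04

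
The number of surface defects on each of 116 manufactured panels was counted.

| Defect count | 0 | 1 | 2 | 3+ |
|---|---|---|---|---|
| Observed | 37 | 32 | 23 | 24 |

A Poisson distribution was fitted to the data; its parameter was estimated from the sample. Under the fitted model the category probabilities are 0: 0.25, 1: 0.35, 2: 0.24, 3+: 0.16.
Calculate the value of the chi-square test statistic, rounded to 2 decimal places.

6.46

Expected counts E_i = n·p_i: 116×0.25 = 29, 116×0.35 = 40.6, 116×0.24 = 27.84, 116×0.16 = 18.56.
0: (37 − 29)²/29 = 64/29 = 2.207
1: (32 − 40.6)²/40.6 = 73.96/40.6 = 1.822
2: (23 − 27.84)²/27.84 = 23.4256/27.84 = 0.841
3+: (24 − 18.56)²/18.56 = 29.5936/18.56 = 1.594
Sum = 6.46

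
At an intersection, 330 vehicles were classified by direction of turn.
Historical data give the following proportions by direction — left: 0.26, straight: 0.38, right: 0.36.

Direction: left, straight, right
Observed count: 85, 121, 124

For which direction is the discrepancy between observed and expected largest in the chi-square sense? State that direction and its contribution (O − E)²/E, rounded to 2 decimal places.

right, 0.23

Expected counts E_i = n·p_i: 330×0.26 = 85.8, 330×0.38 = 125.4, 330×0.36 = 118.8.
left: (85 − 85.8)²/85.8 = 0.64/85.8 = 0.007
straight: (121 − 125.4)²/125.4 = 19.36/125.4 = 0.154
right: (124 − 118.8)²/118.8 = 27.04/118.8 = 0.228
The largest term is for right: 0.23.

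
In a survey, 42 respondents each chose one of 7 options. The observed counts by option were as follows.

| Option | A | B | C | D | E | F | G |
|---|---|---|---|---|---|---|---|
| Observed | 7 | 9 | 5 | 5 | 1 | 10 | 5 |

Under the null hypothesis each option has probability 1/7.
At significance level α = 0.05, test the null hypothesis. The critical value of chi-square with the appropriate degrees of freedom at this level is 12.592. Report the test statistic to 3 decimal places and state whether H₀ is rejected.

9.000; do not reject

Under H₀ each category has probability 1/7, so each expected count is 42/7 = 6.
χ² = (7−6)²/6 + (9−6)²/6 + (5−6)²/6 + (5−6)²/6 + (1−6)²/6 + (10−6)²/6 + (5−6)²/6
   = 0.1667 + 1.5000 + 0.1667 + 0.1667 + 4.1667 + 2.6667 + 0.1667
Sum = 9.000
df = 6. Since 9.000 < 12.592, we do not reject H₀.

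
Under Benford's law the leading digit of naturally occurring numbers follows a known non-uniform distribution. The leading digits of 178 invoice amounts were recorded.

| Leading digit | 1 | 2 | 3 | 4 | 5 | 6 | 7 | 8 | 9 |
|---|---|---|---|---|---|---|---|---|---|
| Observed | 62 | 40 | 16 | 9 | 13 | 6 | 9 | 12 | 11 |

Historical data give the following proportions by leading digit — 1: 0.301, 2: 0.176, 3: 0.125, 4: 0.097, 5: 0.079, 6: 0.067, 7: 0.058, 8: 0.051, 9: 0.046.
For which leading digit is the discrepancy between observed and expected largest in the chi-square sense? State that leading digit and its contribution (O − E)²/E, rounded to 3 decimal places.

4, 3.957

Expected counts E_i = n·p_i: 178×0.301 = 53.578, 178×0.176 = 31.328, 178×0.125 = 22.25, 178×0.097 = 17.266, 178×0.079 = 14.062, 178×0.067 = 11.926, 178×0.058 = 10.324, 178×0.051 = 9.078, 178×0.046 = 8.188.
cat         O        E   (O−E)²/E
1          62   53.578     1.3239
2          40   31.328     2.4005
3          16    22.25     1.7556
4           9   17.266     3.9573
5          13   14.062     0.0802
6           6   11.926     2.9446
7           9   10.324     0.1698
8          12    9.078     0.9405
9          11    8.188     0.9657
The largest term is for 4: 3.957.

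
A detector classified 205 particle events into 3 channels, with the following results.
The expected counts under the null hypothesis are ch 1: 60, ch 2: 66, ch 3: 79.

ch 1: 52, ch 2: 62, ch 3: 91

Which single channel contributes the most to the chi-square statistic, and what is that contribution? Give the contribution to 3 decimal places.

χ² = (52−60)²/60 + (62−66)²/66 + (91−79)²/79
   = 1.0667 + 0.2424 + 1.8228
The largest term is for ch 3: 1.823.

ch 3, 1.823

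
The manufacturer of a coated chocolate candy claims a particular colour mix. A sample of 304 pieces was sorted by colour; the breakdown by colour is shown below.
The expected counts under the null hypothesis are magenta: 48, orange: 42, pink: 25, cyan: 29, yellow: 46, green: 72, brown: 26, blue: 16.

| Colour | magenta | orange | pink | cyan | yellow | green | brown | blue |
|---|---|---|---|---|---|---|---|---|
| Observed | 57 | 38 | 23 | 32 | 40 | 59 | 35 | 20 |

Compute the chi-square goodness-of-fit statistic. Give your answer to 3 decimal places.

9.784

χ² = (57−48)²/48 + (38−42)²/42 + (23−25)²/25 + (32−29)²/29 + (40−46)²/46 + (59−72)²/72 + (35−26)²/26 + (20−16)²/16
   = 1.6875 + 0.3810 + 0.1600 + 0.3103 + 0.7826 + 2.3472 + 3.1154 + 1.0000
Sum = 9.784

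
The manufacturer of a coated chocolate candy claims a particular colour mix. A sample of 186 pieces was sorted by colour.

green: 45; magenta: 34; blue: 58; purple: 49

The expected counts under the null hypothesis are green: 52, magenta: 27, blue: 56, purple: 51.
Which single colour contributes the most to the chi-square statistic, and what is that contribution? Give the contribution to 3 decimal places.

magenta, 1.815

cat          O        E   (O−E)²/E
green       45       52     0.9423
magenta     34       27     1.8148
blue        58       56     0.0714
purple      49       51     0.0784
The largest term is for magenta: 1.815.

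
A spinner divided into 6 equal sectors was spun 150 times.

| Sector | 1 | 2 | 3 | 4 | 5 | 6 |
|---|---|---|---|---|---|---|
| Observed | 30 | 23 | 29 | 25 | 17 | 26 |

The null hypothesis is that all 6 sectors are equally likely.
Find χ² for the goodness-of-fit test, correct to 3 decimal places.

Expected count for each of the 6 categories: 150/6 = 25.
cat         O        E   (O−E)²/E
1          30       25     1.0000
2          23       25     0.1600
3          29       25     0.6400
4          25       25     0.0000
5          17       25     2.5600
6          26       25     0.0400
Sum = 4.400

4.400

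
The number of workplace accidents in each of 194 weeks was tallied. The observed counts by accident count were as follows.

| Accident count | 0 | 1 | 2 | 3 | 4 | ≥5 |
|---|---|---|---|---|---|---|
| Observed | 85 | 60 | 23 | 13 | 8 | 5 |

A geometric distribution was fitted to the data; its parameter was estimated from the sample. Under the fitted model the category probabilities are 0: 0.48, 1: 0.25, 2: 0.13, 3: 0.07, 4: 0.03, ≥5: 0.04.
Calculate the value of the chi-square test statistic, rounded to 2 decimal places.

5.45

Expected counts E_i = n·p_i: 194×0.48 = 93.12, 194×0.25 = 48.5, 194×0.13 = 25.22, 194×0.07 = 13.58, 194×0.03 = 5.82, 194×0.04 = 7.76.
cat         O        E   (O−E)²/E
0          85    93.12      0.708
1          60     48.5      2.727
2          23    25.22      0.195
3          13    13.58      0.025
4           8     5.82      0.817
≥5          5     7.76      0.982
Sum = 5.45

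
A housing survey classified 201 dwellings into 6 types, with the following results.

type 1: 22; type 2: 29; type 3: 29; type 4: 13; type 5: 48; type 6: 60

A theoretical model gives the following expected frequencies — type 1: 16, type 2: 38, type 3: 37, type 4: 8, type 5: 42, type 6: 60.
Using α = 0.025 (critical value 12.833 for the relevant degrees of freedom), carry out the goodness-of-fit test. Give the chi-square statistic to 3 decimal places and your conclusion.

10.093; do not reject

type 1: (22 − 16)²/16 = 36/16 = 2.2500
type 2: (29 − 38)²/38 = 81/38 = 2.1316
type 3: (29 − 37)²/37 = 64/37 = 1.7297
type 4: (13 − 8)²/8 = 25/8 = 3.1250
type 5: (48 − 42)²/42 = 36/42 = 0.8571
type 6: (60 − 60)²/60 = 0/60 = 0.0000
Sum = 10.093
df = 5. Since 10.093 < 12.833, we do not reject H₀.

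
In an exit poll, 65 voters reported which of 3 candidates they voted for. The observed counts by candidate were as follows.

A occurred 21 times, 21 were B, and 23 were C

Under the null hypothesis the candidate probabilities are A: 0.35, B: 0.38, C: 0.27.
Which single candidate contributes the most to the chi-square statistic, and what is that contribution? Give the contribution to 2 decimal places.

C, 1.69

Expected counts E_i = n·p_i: 65×0.35 = 22.75, 65×0.38 = 24.7, 65×0.27 = 17.55.
A: (21 − 22.75)²/22.75 = 3.0625/22.75 = 0.135
B: (21 − 24.7)²/24.7 = 13.69/24.7 = 0.554
C: (23 − 17.55)²/17.55 = 29.7025/17.55 = 1.692
The largest term is for C: 1.69.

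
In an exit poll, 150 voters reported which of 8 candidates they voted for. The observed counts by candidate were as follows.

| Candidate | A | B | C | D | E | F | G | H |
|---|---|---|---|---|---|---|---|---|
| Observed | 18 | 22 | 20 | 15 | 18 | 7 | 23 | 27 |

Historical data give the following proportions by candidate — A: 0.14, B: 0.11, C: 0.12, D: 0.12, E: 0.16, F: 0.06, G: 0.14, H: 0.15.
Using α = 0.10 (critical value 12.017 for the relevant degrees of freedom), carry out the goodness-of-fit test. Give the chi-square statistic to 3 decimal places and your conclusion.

Expected counts E_i = n·p_i: 150×0.14 = 21, 150×0.11 = 16.5, 150×0.12 = 18, 150×0.12 = 18, 150×0.16 = 24, 150×0.06 = 9, 150×0.14 = 21, 150×0.15 = 22.5.
χ² = (18−21)²/21 + (22−16.5)²/16.5 + (20−18)²/18 + (15−18)²/18 + (18−24)²/24 + (7−9)²/9 + (23−21)²/21 + (27−22.5)²/22.5
   = 0.4286 + 1.8333 + 0.2222 + 0.5000 + 1.5000 + 0.4444 + 0.1905 + 0.9000
Sum = 6.019
df = 7. Since 6.019 < 12.017, we do not reject H₀.

6.019; do not reject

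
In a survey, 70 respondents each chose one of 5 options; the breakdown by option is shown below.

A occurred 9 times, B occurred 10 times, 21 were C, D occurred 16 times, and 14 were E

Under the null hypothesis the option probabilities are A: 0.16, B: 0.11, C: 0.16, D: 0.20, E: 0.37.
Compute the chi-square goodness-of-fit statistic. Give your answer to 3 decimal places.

Expected counts E_i = n·p_i: 70×0.16 = 11.2, 70×0.11 = 7.7, 70×0.16 = 11.2, 70×0.20 = 14, 70×0.37 = 25.9.
χ² = (9−11.2)²/11.2 + (10−7.7)²/7.7 + (21−11.2)²/11.2 + (16−14)²/14 + (14−25.9)²/25.9
   = 0.4321 + 0.6870 + 8.5750 + 0.2857 + 5.4676
Sum = 15.447

15.447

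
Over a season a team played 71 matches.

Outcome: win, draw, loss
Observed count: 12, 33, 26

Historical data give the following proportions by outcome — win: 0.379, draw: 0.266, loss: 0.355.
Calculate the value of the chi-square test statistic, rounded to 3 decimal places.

Expected counts E_i = n·p_i: 71×0.379 = 26.909, 71×0.266 = 18.886, 71×0.355 = 25.205.
χ² = (12−26.909)²/26.909 + (33−18.886)²/18.886 + (26−25.205)²/25.205
   = 8.2604 + 10.5478 + 0.0251
Sum = 18.833

18.833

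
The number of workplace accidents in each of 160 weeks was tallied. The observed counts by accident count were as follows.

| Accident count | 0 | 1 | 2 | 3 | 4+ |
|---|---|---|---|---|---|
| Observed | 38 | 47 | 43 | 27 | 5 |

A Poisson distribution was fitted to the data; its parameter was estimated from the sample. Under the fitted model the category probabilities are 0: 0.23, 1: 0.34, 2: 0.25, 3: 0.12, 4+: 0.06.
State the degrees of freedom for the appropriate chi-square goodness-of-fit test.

3

There are k = 5 categories and 1 parameter estimated from the data, so df = 5 − 1 − 1 = 3.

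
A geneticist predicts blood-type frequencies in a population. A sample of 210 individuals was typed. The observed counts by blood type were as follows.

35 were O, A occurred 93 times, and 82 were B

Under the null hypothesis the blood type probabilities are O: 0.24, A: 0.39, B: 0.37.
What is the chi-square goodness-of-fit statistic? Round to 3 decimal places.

Expected counts E_i = n·p_i: 210×0.24 = 50.4, 210×0.39 = 81.9, 210×0.37 = 77.7.
O: (35 − 50.4)²/50.4 = 237.16/50.4 = 4.7056
A: (93 − 81.9)²/81.9 = 123.21/81.9 = 1.5044
B: (82 − 77.7)²/77.7 = 18.49/77.7 = 0.2380
Sum = 6.448

6.448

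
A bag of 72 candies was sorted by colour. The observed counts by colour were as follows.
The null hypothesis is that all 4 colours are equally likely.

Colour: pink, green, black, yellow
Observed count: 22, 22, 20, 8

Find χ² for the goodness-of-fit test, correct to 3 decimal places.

7.556

Under H₀ each category has probability 1/4, so each expected count is 72/4 = 18.
cat         O        E   (O−E)²/E
pink       22       18     0.8889
green      22       18     0.8889
black      20       18     0.2222
yellow      8       18     5.5556
Sum = 7.556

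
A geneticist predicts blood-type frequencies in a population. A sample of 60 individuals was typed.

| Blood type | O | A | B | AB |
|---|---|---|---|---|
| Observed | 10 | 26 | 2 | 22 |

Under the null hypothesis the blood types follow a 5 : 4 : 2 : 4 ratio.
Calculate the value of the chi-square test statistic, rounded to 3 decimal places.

Ratio total = 15. Expected counts: 60×5/15 = 20, 60×4/15 = 16, 60×2/15 = 8, 60×4/15 = 16.
cat         O        E   (O−E)²/E
O          10       20     5.0000
A          26       16     6.2500
B           2        8     4.5000
AB         22       16     2.2500
Sum = 18.000

18.000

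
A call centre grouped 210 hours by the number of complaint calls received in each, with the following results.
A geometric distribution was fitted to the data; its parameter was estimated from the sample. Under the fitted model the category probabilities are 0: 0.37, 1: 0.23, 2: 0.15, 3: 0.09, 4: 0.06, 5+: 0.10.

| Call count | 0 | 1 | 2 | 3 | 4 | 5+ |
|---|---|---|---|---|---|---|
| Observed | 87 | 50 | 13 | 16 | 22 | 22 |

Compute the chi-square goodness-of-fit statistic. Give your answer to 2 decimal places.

Expected counts E_i = n·p_i: 210×0.37 = 77.7, 210×0.23 = 48.3, 210×0.15 = 31.5, 210×0.09 = 18.9, 210×0.06 = 12.6, 210×0.10 = 21.
cat         O        E   (O−E)²/E
0          87     77.7      1.113
1          50     48.3      0.060
2          13     31.5     10.865
3          16     18.9      0.445
4          22     12.6      7.013
5+         22       21      0.048
Sum = 19.54

19.54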